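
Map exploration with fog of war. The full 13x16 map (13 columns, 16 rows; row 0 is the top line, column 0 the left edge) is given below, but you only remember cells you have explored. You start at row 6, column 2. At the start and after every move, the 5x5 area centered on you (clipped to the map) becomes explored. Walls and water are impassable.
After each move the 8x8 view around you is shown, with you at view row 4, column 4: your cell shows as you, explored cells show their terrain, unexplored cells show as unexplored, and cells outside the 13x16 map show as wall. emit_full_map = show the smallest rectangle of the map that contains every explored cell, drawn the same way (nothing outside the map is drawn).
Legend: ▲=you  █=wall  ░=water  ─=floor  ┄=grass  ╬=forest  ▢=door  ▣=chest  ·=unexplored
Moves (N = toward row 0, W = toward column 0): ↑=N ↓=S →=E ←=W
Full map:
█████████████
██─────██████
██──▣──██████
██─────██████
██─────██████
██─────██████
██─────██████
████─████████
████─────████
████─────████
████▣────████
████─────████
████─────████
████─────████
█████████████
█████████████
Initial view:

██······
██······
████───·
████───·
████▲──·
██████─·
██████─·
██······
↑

██······
██······
████───·
████───·
████▲──·
████───·
██████─·
██████─·

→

█·······
█·······
███────·
███────·
███─▲──·
███────·
█████─█·
█████─··

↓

█·······
███────·
███────·
███────·
███─▲──·
█████─█·
█████──·
█·······

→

········
██────··
██─────·
██─────·
██──▲──·
████─██·
████───·
········

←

█·······
███────·
███─────
███─────
███─▲───
█████─██
█████───
█·······

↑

█·······
█·······
███────·
███─────
███─▲───
███─────
█████─██
█████───

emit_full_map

██────·
██─────
██─▲───
██─────
████─██
████───

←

██······
██······
████────
████────
████▲───
████────
██████─█
██████──

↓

██······
████────
████────
████────
████▲───
██████─█
██████──
██······

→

█·······
███────·
███─────
███─────
███─▲───
█████─██
█████───
█·······

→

········
██────··
██─────·
██─────·
██──▲──·
████─██·
████───·
········


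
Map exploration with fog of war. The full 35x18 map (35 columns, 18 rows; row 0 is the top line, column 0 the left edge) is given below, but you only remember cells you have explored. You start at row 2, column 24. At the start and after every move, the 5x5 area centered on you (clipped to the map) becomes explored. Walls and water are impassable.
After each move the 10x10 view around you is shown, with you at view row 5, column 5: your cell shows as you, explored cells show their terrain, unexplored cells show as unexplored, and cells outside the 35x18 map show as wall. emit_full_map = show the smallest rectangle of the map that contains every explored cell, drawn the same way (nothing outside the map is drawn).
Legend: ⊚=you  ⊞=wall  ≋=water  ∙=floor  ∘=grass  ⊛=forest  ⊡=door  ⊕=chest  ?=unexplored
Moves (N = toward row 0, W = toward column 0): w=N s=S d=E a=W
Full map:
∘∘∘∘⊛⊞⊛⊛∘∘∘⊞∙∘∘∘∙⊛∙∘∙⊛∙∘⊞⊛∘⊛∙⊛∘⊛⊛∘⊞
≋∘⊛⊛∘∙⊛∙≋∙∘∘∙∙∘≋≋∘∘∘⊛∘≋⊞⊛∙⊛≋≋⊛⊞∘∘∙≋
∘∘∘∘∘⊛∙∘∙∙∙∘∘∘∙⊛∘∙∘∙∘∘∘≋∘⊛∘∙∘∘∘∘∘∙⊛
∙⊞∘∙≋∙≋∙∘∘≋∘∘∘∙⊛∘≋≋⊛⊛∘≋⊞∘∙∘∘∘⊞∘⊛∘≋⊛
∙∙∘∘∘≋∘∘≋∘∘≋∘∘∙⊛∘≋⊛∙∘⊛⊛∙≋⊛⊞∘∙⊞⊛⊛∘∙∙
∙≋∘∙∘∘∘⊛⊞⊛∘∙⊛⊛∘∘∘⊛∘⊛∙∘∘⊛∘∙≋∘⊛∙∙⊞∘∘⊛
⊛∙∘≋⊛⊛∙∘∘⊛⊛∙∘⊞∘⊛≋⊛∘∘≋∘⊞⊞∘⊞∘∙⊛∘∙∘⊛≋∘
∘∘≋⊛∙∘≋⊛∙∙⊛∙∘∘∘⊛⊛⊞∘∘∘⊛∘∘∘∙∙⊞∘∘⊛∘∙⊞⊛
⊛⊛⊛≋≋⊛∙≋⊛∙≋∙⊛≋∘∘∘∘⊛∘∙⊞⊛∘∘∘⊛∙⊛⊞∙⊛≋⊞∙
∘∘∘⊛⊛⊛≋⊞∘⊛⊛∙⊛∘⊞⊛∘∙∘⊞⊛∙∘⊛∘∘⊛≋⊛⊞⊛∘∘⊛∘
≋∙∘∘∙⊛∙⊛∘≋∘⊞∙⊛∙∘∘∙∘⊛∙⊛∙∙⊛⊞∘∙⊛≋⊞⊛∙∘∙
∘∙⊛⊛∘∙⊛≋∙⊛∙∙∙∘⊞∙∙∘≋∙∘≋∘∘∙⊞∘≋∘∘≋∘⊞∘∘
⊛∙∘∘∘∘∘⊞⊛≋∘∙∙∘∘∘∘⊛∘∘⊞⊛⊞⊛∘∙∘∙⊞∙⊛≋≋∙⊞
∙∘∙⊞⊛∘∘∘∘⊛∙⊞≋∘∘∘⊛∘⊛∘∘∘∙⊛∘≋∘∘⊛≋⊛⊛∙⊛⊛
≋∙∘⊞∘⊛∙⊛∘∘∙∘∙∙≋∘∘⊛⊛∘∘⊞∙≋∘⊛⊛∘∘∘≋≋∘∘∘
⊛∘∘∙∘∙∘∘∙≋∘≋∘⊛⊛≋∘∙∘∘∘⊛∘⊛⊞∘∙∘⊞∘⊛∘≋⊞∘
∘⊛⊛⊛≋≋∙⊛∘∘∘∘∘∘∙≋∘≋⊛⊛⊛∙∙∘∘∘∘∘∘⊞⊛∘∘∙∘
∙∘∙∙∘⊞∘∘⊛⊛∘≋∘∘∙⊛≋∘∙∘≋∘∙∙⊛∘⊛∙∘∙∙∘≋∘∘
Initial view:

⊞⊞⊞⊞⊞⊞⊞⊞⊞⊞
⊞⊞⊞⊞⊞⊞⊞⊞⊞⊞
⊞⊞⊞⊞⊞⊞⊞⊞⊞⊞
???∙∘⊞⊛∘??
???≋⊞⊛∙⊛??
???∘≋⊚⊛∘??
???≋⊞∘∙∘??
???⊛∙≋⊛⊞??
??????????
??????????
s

⊞⊞⊞⊞⊞⊞⊞⊞⊞⊞
⊞⊞⊞⊞⊞⊞⊞⊞⊞⊞
???∙∘⊞⊛∘??
???≋⊞⊛∙⊛??
???∘≋∘⊛∘??
???≋⊞⊚∙∘??
???⊛∙≋⊛⊞??
???∘⊛∘∙≋??
??????????
??????????

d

⊞⊞⊞⊞⊞⊞⊞⊞⊞⊞
⊞⊞⊞⊞⊞⊞⊞⊞⊞⊞
??∙∘⊞⊛∘???
??≋⊞⊛∙⊛≋??
??∘≋∘⊛∘∙??
??≋⊞∘⊚∘∘??
??⊛∙≋⊛⊞∘??
??∘⊛∘∙≋∘??
??????????
??????????

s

⊞⊞⊞⊞⊞⊞⊞⊞⊞⊞
??∙∘⊞⊛∘???
??≋⊞⊛∙⊛≋??
??∘≋∘⊛∘∙??
??≋⊞∘∙∘∘??
??⊛∙≋⊚⊞∘??
??∘⊛∘∙≋∘??
???⊞∘⊞∘∙??
??????????
??????????

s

??∙∘⊞⊛∘???
??≋⊞⊛∙⊛≋??
??∘≋∘⊛∘∙??
??≋⊞∘∙∘∘??
??⊛∙≋⊛⊞∘??
??∘⊛∘⊚≋∘??
???⊞∘⊞∘∙??
???∘∘∙∙⊞??
??????????
??????????

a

???∙∘⊞⊛∘??
???≋⊞⊛∙⊛≋?
???∘≋∘⊛∘∙?
???≋⊞∘∙∘∘?
???⊛∙≋⊛⊞∘?
???∘⊛⊚∙≋∘?
???⊞⊞∘⊞∘∙?
???∘∘∘∙∙⊞?
??????????
??????????

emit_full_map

∙∘⊞⊛∘?
≋⊞⊛∙⊛≋
∘≋∘⊛∘∙
≋⊞∘∙∘∘
⊛∙≋⊛⊞∘
∘⊛⊚∙≋∘
⊞⊞∘⊞∘∙
∘∘∘∙∙⊞

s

???≋⊞⊛∙⊛≋?
???∘≋∘⊛∘∙?
???≋⊞∘∙∘∘?
???⊛∙≋⊛⊞∘?
???∘⊛∘∙≋∘?
???⊞⊞⊚⊞∘∙?
???∘∘∘∙∙⊞?
???⊛∘∘∘⊛??
??????????
??????????

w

???∙∘⊞⊛∘??
???≋⊞⊛∙⊛≋?
???∘≋∘⊛∘∙?
???≋⊞∘∙∘∘?
???⊛∙≋⊛⊞∘?
???∘⊛⊚∙≋∘?
???⊞⊞∘⊞∘∙?
???∘∘∘∙∙⊞?
???⊛∘∘∘⊛??
??????????

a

????∙∘⊞⊛∘?
????≋⊞⊛∙⊛≋
????∘≋∘⊛∘∙
???∘≋⊞∘∙∘∘
???⊛⊛∙≋⊛⊞∘
???∘∘⊚∘∙≋∘
???∘⊞⊞∘⊞∘∙
???⊛∘∘∘∙∙⊞
????⊛∘∘∘⊛?
??????????

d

???∙∘⊞⊛∘??
???≋⊞⊛∙⊛≋?
???∘≋∘⊛∘∙?
??∘≋⊞∘∙∘∘?
??⊛⊛∙≋⊛⊞∘?
??∘∘⊛⊚∙≋∘?
??∘⊞⊞∘⊞∘∙?
??⊛∘∘∘∙∙⊞?
???⊛∘∘∘⊛??
??????????

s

???≋⊞⊛∙⊛≋?
???∘≋∘⊛∘∙?
??∘≋⊞∘∙∘∘?
??⊛⊛∙≋⊛⊞∘?
??∘∘⊛∘∙≋∘?
??∘⊞⊞⊚⊞∘∙?
??⊛∘∘∘∙∙⊞?
???⊛∘∘∘⊛??
??????????
??????????

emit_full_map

?∙∘⊞⊛∘?
?≋⊞⊛∙⊛≋
?∘≋∘⊛∘∙
∘≋⊞∘∙∘∘
⊛⊛∙≋⊛⊞∘
∘∘⊛∘∙≋∘
∘⊞⊞⊚⊞∘∙
⊛∘∘∘∙∙⊞
?⊛∘∘∘⊛?

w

???∙∘⊞⊛∘??
???≋⊞⊛∙⊛≋?
???∘≋∘⊛∘∙?
??∘≋⊞∘∙∘∘?
??⊛⊛∙≋⊛⊞∘?
??∘∘⊛⊚∙≋∘?
??∘⊞⊞∘⊞∘∙?
??⊛∘∘∘∙∙⊞?
???⊛∘∘∘⊛??
??????????

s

???≋⊞⊛∙⊛≋?
???∘≋∘⊛∘∙?
??∘≋⊞∘∙∘∘?
??⊛⊛∙≋⊛⊞∘?
??∘∘⊛∘∙≋∘?
??∘⊞⊞⊚⊞∘∙?
??⊛∘∘∘∙∙⊞?
???⊛∘∘∘⊛??
??????????
??????????


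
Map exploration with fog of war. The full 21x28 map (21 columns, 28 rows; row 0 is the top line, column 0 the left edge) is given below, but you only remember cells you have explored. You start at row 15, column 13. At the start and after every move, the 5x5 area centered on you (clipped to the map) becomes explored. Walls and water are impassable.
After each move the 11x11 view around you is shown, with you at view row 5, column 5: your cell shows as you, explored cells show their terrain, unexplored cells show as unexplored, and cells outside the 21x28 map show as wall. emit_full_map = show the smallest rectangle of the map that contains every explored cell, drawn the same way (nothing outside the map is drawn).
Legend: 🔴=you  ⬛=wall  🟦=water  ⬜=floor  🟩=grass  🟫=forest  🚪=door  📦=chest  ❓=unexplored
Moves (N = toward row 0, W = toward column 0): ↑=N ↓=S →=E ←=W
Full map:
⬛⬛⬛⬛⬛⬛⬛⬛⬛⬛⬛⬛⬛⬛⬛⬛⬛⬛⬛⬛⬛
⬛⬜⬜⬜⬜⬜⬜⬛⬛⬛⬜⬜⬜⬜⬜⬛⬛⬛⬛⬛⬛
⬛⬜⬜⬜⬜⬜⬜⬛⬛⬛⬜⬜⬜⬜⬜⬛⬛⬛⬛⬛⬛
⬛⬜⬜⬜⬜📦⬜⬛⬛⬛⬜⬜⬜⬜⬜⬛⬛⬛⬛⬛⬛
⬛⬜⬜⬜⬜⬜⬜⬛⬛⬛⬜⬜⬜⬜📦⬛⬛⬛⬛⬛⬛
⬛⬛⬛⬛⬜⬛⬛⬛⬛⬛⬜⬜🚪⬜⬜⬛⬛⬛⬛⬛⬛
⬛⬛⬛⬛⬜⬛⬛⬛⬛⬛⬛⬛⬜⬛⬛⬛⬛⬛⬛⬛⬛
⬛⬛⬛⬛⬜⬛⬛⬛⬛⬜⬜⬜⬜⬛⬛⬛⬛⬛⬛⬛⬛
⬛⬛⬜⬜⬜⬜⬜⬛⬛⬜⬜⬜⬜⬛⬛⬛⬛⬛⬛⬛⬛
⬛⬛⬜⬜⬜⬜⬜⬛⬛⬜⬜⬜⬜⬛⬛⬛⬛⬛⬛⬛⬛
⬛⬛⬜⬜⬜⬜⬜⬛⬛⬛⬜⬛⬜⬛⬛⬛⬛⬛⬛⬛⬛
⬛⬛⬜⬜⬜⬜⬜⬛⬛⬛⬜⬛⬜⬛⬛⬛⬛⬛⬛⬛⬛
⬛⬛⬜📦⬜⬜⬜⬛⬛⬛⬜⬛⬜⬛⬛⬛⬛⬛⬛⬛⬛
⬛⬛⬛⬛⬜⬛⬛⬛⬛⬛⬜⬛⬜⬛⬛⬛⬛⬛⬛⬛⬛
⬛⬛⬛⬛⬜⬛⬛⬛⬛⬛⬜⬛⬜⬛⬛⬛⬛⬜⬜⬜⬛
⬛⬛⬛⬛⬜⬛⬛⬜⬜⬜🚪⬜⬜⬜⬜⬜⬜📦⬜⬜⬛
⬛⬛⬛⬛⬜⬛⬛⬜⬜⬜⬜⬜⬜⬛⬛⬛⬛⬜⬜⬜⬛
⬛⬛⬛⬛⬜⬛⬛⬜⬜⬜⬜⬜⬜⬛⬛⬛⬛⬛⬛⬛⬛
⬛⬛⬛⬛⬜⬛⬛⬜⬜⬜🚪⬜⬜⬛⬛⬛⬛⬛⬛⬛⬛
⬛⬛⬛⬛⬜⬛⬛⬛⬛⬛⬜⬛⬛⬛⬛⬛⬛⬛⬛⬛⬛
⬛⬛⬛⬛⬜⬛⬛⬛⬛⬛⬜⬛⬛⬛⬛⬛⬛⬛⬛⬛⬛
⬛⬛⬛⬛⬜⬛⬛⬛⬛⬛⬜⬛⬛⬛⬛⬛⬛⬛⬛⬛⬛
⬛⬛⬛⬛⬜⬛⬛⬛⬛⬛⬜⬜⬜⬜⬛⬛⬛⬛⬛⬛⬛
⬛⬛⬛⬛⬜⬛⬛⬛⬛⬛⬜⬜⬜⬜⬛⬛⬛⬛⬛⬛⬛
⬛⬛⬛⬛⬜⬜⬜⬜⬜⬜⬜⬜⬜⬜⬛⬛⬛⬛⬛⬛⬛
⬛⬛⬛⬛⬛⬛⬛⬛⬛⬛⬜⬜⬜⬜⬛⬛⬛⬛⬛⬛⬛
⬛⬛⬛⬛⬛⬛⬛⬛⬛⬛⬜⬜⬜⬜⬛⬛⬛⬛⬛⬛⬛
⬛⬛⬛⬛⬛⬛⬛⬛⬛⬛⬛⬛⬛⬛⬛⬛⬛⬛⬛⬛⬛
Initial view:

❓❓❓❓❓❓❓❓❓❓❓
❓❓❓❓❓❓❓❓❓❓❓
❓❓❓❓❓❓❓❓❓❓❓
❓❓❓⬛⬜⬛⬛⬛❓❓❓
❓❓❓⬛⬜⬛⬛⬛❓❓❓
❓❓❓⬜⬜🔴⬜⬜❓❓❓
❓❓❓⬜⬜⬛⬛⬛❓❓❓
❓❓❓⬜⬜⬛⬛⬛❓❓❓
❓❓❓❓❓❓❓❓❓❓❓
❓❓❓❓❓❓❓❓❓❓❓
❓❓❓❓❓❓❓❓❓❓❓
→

❓❓❓❓❓❓❓❓❓❓❓
❓❓❓❓❓❓❓❓❓❓❓
❓❓❓❓❓❓❓❓❓❓❓
❓❓⬛⬜⬛⬛⬛⬛❓❓❓
❓❓⬛⬜⬛⬛⬛⬛❓❓❓
❓❓⬜⬜⬜🔴⬜⬜❓❓❓
❓❓⬜⬜⬛⬛⬛⬛❓❓❓
❓❓⬜⬜⬛⬛⬛⬛❓❓❓
❓❓❓❓❓❓❓❓❓❓❓
❓❓❓❓❓❓❓❓❓❓❓
❓❓❓❓❓❓❓❓❓❓❓

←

❓❓❓❓❓❓❓❓❓❓❓
❓❓❓❓❓❓❓❓❓❓❓
❓❓❓❓❓❓❓❓❓❓❓
❓❓❓⬛⬜⬛⬛⬛⬛❓❓
❓❓❓⬛⬜⬛⬛⬛⬛❓❓
❓❓❓⬜⬜🔴⬜⬜⬜❓❓
❓❓❓⬜⬜⬛⬛⬛⬛❓❓
❓❓❓⬜⬜⬛⬛⬛⬛❓❓
❓❓❓❓❓❓❓❓❓❓❓
❓❓❓❓❓❓❓❓❓❓❓
❓❓❓❓❓❓❓❓❓❓❓

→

❓❓❓❓❓❓❓❓❓❓❓
❓❓❓❓❓❓❓❓❓❓❓
❓❓❓❓❓❓❓❓❓❓❓
❓❓⬛⬜⬛⬛⬛⬛❓❓❓
❓❓⬛⬜⬛⬛⬛⬛❓❓❓
❓❓⬜⬜⬜🔴⬜⬜❓❓❓
❓❓⬜⬜⬛⬛⬛⬛❓❓❓
❓❓⬜⬜⬛⬛⬛⬛❓❓❓
❓❓❓❓❓❓❓❓❓❓❓
❓❓❓❓❓❓❓❓❓❓❓
❓❓❓❓❓❓❓❓❓❓❓

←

❓❓❓❓❓❓❓❓❓❓❓
❓❓❓❓❓❓❓❓❓❓❓
❓❓❓❓❓❓❓❓❓❓❓
❓❓❓⬛⬜⬛⬛⬛⬛❓❓
❓❓❓⬛⬜⬛⬛⬛⬛❓❓
❓❓❓⬜⬜🔴⬜⬜⬜❓❓
❓❓❓⬜⬜⬛⬛⬛⬛❓❓
❓❓❓⬜⬜⬛⬛⬛⬛❓❓
❓❓❓❓❓❓❓❓❓❓❓
❓❓❓❓❓❓❓❓❓❓❓
❓❓❓❓❓❓❓❓❓❓❓


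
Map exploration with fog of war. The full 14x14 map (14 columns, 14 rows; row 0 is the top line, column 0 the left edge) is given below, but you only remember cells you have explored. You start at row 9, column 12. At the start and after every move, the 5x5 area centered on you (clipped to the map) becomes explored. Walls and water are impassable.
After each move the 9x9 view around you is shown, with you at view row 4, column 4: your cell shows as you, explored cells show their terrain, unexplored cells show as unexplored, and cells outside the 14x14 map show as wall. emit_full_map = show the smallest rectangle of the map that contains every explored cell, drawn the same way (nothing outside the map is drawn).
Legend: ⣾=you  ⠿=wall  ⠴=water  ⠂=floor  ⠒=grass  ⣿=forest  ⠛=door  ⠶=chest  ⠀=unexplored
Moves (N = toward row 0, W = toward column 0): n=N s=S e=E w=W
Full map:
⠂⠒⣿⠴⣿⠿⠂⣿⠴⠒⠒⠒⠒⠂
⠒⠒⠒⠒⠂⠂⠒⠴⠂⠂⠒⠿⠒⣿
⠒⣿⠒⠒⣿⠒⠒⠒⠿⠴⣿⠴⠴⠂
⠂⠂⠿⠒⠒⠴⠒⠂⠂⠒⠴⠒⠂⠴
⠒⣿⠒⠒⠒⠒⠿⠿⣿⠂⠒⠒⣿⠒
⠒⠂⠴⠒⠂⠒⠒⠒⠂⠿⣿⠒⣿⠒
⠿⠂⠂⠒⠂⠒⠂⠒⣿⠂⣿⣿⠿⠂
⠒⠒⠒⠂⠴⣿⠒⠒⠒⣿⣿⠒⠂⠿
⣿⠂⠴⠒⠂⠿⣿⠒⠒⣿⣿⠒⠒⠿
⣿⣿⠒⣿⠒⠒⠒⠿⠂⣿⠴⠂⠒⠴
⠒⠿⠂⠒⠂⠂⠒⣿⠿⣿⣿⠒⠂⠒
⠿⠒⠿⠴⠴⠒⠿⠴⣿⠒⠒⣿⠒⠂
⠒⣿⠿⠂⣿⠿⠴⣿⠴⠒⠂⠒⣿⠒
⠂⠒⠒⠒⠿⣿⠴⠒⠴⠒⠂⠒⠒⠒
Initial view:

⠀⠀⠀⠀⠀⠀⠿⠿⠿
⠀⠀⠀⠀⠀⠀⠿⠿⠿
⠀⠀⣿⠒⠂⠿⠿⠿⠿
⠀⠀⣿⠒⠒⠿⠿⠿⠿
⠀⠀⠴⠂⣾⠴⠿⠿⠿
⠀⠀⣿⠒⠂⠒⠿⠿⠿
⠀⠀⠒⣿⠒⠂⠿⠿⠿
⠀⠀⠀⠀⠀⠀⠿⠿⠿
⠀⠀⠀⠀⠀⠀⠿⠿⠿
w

⠀⠀⠀⠀⠀⠀⠀⠿⠿
⠀⠀⠀⠀⠀⠀⠀⠿⠿
⠀⠀⣿⣿⠒⠂⠿⠿⠿
⠀⠀⣿⣿⠒⠒⠿⠿⠿
⠀⠀⣿⠴⣾⠒⠴⠿⠿
⠀⠀⣿⣿⠒⠂⠒⠿⠿
⠀⠀⠒⠒⣿⠒⠂⠿⠿
⠀⠀⠀⠀⠀⠀⠀⠿⠿
⠀⠀⠀⠀⠀⠀⠀⠿⠿

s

⠀⠀⠀⠀⠀⠀⠀⠿⠿
⠀⠀⣿⣿⠒⠂⠿⠿⠿
⠀⠀⣿⣿⠒⠒⠿⠿⠿
⠀⠀⣿⠴⠂⠒⠴⠿⠿
⠀⠀⣿⣿⣾⠂⠒⠿⠿
⠀⠀⠒⠒⣿⠒⠂⠿⠿
⠀⠀⠒⠂⠒⣿⠒⠿⠿
⠀⠀⠀⠀⠀⠀⠀⠿⠿
⠿⠿⠿⠿⠿⠿⠿⠿⠿

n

⠀⠀⠀⠀⠀⠀⠀⠿⠿
⠀⠀⠀⠀⠀⠀⠀⠿⠿
⠀⠀⣿⣿⠒⠂⠿⠿⠿
⠀⠀⣿⣿⠒⠒⠿⠿⠿
⠀⠀⣿⠴⣾⠒⠴⠿⠿
⠀⠀⣿⣿⠒⠂⠒⠿⠿
⠀⠀⠒⠒⣿⠒⠂⠿⠿
⠀⠀⠒⠂⠒⣿⠒⠿⠿
⠀⠀⠀⠀⠀⠀⠀⠿⠿

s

⠀⠀⠀⠀⠀⠀⠀⠿⠿
⠀⠀⣿⣿⠒⠂⠿⠿⠿
⠀⠀⣿⣿⠒⠒⠿⠿⠿
⠀⠀⣿⠴⠂⠒⠴⠿⠿
⠀⠀⣿⣿⣾⠂⠒⠿⠿
⠀⠀⠒⠒⣿⠒⠂⠿⠿
⠀⠀⠒⠂⠒⣿⠒⠿⠿
⠀⠀⠀⠀⠀⠀⠀⠿⠿
⠿⠿⠿⠿⠿⠿⠿⠿⠿

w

⠀⠀⠀⠀⠀⠀⠀⠀⠿
⠀⠀⠀⣿⣿⠒⠂⠿⠿
⠀⠀⠒⣿⣿⠒⠒⠿⠿
⠀⠀⠂⣿⠴⠂⠒⠴⠿
⠀⠀⠿⣿⣾⠒⠂⠒⠿
⠀⠀⣿⠒⠒⣿⠒⠂⠿
⠀⠀⠴⠒⠂⠒⣿⠒⠿
⠀⠀⠀⠀⠀⠀⠀⠀⠿
⠿⠿⠿⠿⠿⠿⠿⠿⠿

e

⠀⠀⠀⠀⠀⠀⠀⠿⠿
⠀⠀⣿⣿⠒⠂⠿⠿⠿
⠀⠒⣿⣿⠒⠒⠿⠿⠿
⠀⠂⣿⠴⠂⠒⠴⠿⠿
⠀⠿⣿⣿⣾⠂⠒⠿⠿
⠀⣿⠒⠒⣿⠒⠂⠿⠿
⠀⠴⠒⠂⠒⣿⠒⠿⠿
⠀⠀⠀⠀⠀⠀⠀⠿⠿
⠿⠿⠿⠿⠿⠿⠿⠿⠿

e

⠀⠀⠀⠀⠀⠀⠿⠿⠿
⠀⣿⣿⠒⠂⠿⠿⠿⠿
⠒⣿⣿⠒⠒⠿⠿⠿⠿
⠂⣿⠴⠂⠒⠴⠿⠿⠿
⠿⣿⣿⠒⣾⠒⠿⠿⠿
⣿⠒⠒⣿⠒⠂⠿⠿⠿
⠴⠒⠂⠒⣿⠒⠿⠿⠿
⠀⠀⠀⠀⠀⠀⠿⠿⠿
⠿⠿⠿⠿⠿⠿⠿⠿⠿

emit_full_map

⠀⣿⣿⠒⠂⠿
⠒⣿⣿⠒⠒⠿
⠂⣿⠴⠂⠒⠴
⠿⣿⣿⠒⣾⠒
⣿⠒⠒⣿⠒⠂
⠴⠒⠂⠒⣿⠒

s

⠀⣿⣿⠒⠂⠿⠿⠿⠿
⠒⣿⣿⠒⠒⠿⠿⠿⠿
⠂⣿⠴⠂⠒⠴⠿⠿⠿
⠿⣿⣿⠒⠂⠒⠿⠿⠿
⣿⠒⠒⣿⣾⠂⠿⠿⠿
⠴⠒⠂⠒⣿⠒⠿⠿⠿
⠀⠀⠂⠒⠒⠒⠿⠿⠿
⠿⠿⠿⠿⠿⠿⠿⠿⠿
⠿⠿⠿⠿⠿⠿⠿⠿⠿

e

⣿⣿⠒⠂⠿⠿⠿⠿⠿
⣿⣿⠒⠒⠿⠿⠿⠿⠿
⣿⠴⠂⠒⠴⠿⠿⠿⠿
⣿⣿⠒⠂⠒⠿⠿⠿⠿
⠒⠒⣿⠒⣾⠿⠿⠿⠿
⠒⠂⠒⣿⠒⠿⠿⠿⠿
⠀⠂⠒⠒⠒⠿⠿⠿⠿
⠿⠿⠿⠿⠿⠿⠿⠿⠿
⠿⠿⠿⠿⠿⠿⠿⠿⠿

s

⣿⣿⠒⠒⠿⠿⠿⠿⠿
⣿⠴⠂⠒⠴⠿⠿⠿⠿
⣿⣿⠒⠂⠒⠿⠿⠿⠿
⠒⠒⣿⠒⠂⠿⠿⠿⠿
⠒⠂⠒⣿⣾⠿⠿⠿⠿
⠀⠂⠒⠒⠒⠿⠿⠿⠿
⠿⠿⠿⠿⠿⠿⠿⠿⠿
⠿⠿⠿⠿⠿⠿⠿⠿⠿
⠿⠿⠿⠿⠿⠿⠿⠿⠿

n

⣿⣿⠒⠂⠿⠿⠿⠿⠿
⣿⣿⠒⠒⠿⠿⠿⠿⠿
⣿⠴⠂⠒⠴⠿⠿⠿⠿
⣿⣿⠒⠂⠒⠿⠿⠿⠿
⠒⠒⣿⠒⣾⠿⠿⠿⠿
⠒⠂⠒⣿⠒⠿⠿⠿⠿
⠀⠂⠒⠒⠒⠿⠿⠿⠿
⠿⠿⠿⠿⠿⠿⠿⠿⠿
⠿⠿⠿⠿⠿⠿⠿⠿⠿

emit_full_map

⠀⣿⣿⠒⠂⠿
⠒⣿⣿⠒⠒⠿
⠂⣿⠴⠂⠒⠴
⠿⣿⣿⠒⠂⠒
⣿⠒⠒⣿⠒⣾
⠴⠒⠂⠒⣿⠒
⠀⠀⠂⠒⠒⠒

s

⣿⣿⠒⠒⠿⠿⠿⠿⠿
⣿⠴⠂⠒⠴⠿⠿⠿⠿
⣿⣿⠒⠂⠒⠿⠿⠿⠿
⠒⠒⣿⠒⠂⠿⠿⠿⠿
⠒⠂⠒⣿⣾⠿⠿⠿⠿
⠀⠂⠒⠒⠒⠿⠿⠿⠿
⠿⠿⠿⠿⠿⠿⠿⠿⠿
⠿⠿⠿⠿⠿⠿⠿⠿⠿
⠿⠿⠿⠿⠿⠿⠿⠿⠿


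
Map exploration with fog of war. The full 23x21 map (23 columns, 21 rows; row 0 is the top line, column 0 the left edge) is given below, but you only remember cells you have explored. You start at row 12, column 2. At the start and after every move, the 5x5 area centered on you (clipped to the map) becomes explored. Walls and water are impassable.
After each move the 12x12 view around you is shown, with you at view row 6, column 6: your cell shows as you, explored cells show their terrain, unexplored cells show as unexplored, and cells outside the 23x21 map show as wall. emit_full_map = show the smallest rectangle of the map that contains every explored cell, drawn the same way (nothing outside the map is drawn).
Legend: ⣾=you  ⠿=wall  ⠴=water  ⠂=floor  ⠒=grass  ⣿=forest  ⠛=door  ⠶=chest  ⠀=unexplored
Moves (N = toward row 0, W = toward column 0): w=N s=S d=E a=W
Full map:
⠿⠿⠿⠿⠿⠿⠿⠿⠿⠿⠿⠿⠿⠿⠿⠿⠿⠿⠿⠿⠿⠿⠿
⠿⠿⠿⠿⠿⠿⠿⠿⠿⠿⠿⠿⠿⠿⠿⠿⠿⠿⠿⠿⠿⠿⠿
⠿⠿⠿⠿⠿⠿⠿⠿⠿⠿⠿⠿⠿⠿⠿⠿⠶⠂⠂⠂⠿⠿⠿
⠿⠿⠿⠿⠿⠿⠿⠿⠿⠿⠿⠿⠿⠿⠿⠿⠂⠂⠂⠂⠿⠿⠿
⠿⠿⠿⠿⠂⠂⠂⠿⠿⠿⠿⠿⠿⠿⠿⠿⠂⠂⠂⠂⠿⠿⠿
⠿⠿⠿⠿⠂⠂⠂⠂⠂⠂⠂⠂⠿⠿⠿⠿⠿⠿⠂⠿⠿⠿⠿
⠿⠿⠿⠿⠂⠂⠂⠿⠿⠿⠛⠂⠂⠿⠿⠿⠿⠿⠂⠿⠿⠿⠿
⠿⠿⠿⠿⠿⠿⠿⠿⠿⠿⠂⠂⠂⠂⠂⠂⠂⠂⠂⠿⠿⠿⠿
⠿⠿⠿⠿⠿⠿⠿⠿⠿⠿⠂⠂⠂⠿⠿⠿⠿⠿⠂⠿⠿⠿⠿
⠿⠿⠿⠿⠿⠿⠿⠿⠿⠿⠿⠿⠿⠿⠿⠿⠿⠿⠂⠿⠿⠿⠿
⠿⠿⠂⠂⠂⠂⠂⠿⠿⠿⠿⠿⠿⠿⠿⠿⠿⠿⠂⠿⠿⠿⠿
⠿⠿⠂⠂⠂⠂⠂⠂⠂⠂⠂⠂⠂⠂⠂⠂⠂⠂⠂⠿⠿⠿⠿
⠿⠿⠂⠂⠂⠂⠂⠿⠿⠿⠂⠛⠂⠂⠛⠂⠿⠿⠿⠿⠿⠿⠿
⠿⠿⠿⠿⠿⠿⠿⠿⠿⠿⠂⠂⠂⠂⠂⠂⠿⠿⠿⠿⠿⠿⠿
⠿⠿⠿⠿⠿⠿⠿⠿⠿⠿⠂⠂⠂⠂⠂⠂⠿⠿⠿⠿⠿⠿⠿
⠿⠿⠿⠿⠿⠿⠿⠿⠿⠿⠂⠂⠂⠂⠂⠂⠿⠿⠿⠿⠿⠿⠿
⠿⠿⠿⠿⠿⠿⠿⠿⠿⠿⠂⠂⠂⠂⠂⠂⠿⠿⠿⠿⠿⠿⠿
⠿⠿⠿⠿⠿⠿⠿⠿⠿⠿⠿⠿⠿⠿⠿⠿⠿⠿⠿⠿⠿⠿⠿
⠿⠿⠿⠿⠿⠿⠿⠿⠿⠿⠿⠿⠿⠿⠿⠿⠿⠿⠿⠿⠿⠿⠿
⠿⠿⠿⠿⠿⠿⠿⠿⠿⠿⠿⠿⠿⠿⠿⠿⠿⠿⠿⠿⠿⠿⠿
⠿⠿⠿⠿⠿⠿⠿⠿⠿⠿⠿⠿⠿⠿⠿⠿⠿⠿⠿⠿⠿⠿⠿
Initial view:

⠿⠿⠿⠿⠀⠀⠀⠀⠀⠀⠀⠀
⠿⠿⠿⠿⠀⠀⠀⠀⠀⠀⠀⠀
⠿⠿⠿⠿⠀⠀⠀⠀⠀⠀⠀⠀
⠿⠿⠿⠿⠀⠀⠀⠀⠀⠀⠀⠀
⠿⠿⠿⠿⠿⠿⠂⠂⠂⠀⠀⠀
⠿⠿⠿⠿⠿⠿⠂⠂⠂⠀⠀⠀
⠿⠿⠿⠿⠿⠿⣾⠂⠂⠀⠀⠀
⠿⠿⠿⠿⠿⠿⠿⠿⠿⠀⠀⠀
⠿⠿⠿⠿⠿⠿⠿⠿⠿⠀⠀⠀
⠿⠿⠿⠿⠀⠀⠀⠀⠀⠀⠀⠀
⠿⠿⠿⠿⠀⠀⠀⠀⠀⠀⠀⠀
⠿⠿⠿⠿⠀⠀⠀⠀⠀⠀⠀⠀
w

⠿⠿⠿⠿⠀⠀⠀⠀⠀⠀⠀⠀
⠿⠿⠿⠿⠀⠀⠀⠀⠀⠀⠀⠀
⠿⠿⠿⠿⠀⠀⠀⠀⠀⠀⠀⠀
⠿⠿⠿⠿⠀⠀⠀⠀⠀⠀⠀⠀
⠿⠿⠿⠿⠿⠿⠿⠿⠿⠀⠀⠀
⠿⠿⠿⠿⠿⠿⠂⠂⠂⠀⠀⠀
⠿⠿⠿⠿⠿⠿⣾⠂⠂⠀⠀⠀
⠿⠿⠿⠿⠿⠿⠂⠂⠂⠀⠀⠀
⠿⠿⠿⠿⠿⠿⠿⠿⠿⠀⠀⠀
⠿⠿⠿⠿⠿⠿⠿⠿⠿⠀⠀⠀
⠿⠿⠿⠿⠀⠀⠀⠀⠀⠀⠀⠀
⠿⠿⠿⠿⠀⠀⠀⠀⠀⠀⠀⠀

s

⠿⠿⠿⠿⠀⠀⠀⠀⠀⠀⠀⠀
⠿⠿⠿⠿⠀⠀⠀⠀⠀⠀⠀⠀
⠿⠿⠿⠿⠀⠀⠀⠀⠀⠀⠀⠀
⠿⠿⠿⠿⠿⠿⠿⠿⠿⠀⠀⠀
⠿⠿⠿⠿⠿⠿⠂⠂⠂⠀⠀⠀
⠿⠿⠿⠿⠿⠿⠂⠂⠂⠀⠀⠀
⠿⠿⠿⠿⠿⠿⣾⠂⠂⠀⠀⠀
⠿⠿⠿⠿⠿⠿⠿⠿⠿⠀⠀⠀
⠿⠿⠿⠿⠿⠿⠿⠿⠿⠀⠀⠀
⠿⠿⠿⠿⠀⠀⠀⠀⠀⠀⠀⠀
⠿⠿⠿⠿⠀⠀⠀⠀⠀⠀⠀⠀
⠿⠿⠿⠿⠀⠀⠀⠀⠀⠀⠀⠀

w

⠿⠿⠿⠿⠀⠀⠀⠀⠀⠀⠀⠀
⠿⠿⠿⠿⠀⠀⠀⠀⠀⠀⠀⠀
⠿⠿⠿⠿⠀⠀⠀⠀⠀⠀⠀⠀
⠿⠿⠿⠿⠀⠀⠀⠀⠀⠀⠀⠀
⠿⠿⠿⠿⠿⠿⠿⠿⠿⠀⠀⠀
⠿⠿⠿⠿⠿⠿⠂⠂⠂⠀⠀⠀
⠿⠿⠿⠿⠿⠿⣾⠂⠂⠀⠀⠀
⠿⠿⠿⠿⠿⠿⠂⠂⠂⠀⠀⠀
⠿⠿⠿⠿⠿⠿⠿⠿⠿⠀⠀⠀
⠿⠿⠿⠿⠿⠿⠿⠿⠿⠀⠀⠀
⠿⠿⠿⠿⠀⠀⠀⠀⠀⠀⠀⠀
⠿⠿⠿⠿⠀⠀⠀⠀⠀⠀⠀⠀

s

⠿⠿⠿⠿⠀⠀⠀⠀⠀⠀⠀⠀
⠿⠿⠿⠿⠀⠀⠀⠀⠀⠀⠀⠀
⠿⠿⠿⠿⠀⠀⠀⠀⠀⠀⠀⠀
⠿⠿⠿⠿⠿⠿⠿⠿⠿⠀⠀⠀
⠿⠿⠿⠿⠿⠿⠂⠂⠂⠀⠀⠀
⠿⠿⠿⠿⠿⠿⠂⠂⠂⠀⠀⠀
⠿⠿⠿⠿⠿⠿⣾⠂⠂⠀⠀⠀
⠿⠿⠿⠿⠿⠿⠿⠿⠿⠀⠀⠀
⠿⠿⠿⠿⠿⠿⠿⠿⠿⠀⠀⠀
⠿⠿⠿⠿⠀⠀⠀⠀⠀⠀⠀⠀
⠿⠿⠿⠿⠀⠀⠀⠀⠀⠀⠀⠀
⠿⠿⠿⠿⠀⠀⠀⠀⠀⠀⠀⠀

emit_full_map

⠿⠿⠿⠿⠿
⠿⠿⠂⠂⠂
⠿⠿⠂⠂⠂
⠿⠿⣾⠂⠂
⠿⠿⠿⠿⠿
⠿⠿⠿⠿⠿


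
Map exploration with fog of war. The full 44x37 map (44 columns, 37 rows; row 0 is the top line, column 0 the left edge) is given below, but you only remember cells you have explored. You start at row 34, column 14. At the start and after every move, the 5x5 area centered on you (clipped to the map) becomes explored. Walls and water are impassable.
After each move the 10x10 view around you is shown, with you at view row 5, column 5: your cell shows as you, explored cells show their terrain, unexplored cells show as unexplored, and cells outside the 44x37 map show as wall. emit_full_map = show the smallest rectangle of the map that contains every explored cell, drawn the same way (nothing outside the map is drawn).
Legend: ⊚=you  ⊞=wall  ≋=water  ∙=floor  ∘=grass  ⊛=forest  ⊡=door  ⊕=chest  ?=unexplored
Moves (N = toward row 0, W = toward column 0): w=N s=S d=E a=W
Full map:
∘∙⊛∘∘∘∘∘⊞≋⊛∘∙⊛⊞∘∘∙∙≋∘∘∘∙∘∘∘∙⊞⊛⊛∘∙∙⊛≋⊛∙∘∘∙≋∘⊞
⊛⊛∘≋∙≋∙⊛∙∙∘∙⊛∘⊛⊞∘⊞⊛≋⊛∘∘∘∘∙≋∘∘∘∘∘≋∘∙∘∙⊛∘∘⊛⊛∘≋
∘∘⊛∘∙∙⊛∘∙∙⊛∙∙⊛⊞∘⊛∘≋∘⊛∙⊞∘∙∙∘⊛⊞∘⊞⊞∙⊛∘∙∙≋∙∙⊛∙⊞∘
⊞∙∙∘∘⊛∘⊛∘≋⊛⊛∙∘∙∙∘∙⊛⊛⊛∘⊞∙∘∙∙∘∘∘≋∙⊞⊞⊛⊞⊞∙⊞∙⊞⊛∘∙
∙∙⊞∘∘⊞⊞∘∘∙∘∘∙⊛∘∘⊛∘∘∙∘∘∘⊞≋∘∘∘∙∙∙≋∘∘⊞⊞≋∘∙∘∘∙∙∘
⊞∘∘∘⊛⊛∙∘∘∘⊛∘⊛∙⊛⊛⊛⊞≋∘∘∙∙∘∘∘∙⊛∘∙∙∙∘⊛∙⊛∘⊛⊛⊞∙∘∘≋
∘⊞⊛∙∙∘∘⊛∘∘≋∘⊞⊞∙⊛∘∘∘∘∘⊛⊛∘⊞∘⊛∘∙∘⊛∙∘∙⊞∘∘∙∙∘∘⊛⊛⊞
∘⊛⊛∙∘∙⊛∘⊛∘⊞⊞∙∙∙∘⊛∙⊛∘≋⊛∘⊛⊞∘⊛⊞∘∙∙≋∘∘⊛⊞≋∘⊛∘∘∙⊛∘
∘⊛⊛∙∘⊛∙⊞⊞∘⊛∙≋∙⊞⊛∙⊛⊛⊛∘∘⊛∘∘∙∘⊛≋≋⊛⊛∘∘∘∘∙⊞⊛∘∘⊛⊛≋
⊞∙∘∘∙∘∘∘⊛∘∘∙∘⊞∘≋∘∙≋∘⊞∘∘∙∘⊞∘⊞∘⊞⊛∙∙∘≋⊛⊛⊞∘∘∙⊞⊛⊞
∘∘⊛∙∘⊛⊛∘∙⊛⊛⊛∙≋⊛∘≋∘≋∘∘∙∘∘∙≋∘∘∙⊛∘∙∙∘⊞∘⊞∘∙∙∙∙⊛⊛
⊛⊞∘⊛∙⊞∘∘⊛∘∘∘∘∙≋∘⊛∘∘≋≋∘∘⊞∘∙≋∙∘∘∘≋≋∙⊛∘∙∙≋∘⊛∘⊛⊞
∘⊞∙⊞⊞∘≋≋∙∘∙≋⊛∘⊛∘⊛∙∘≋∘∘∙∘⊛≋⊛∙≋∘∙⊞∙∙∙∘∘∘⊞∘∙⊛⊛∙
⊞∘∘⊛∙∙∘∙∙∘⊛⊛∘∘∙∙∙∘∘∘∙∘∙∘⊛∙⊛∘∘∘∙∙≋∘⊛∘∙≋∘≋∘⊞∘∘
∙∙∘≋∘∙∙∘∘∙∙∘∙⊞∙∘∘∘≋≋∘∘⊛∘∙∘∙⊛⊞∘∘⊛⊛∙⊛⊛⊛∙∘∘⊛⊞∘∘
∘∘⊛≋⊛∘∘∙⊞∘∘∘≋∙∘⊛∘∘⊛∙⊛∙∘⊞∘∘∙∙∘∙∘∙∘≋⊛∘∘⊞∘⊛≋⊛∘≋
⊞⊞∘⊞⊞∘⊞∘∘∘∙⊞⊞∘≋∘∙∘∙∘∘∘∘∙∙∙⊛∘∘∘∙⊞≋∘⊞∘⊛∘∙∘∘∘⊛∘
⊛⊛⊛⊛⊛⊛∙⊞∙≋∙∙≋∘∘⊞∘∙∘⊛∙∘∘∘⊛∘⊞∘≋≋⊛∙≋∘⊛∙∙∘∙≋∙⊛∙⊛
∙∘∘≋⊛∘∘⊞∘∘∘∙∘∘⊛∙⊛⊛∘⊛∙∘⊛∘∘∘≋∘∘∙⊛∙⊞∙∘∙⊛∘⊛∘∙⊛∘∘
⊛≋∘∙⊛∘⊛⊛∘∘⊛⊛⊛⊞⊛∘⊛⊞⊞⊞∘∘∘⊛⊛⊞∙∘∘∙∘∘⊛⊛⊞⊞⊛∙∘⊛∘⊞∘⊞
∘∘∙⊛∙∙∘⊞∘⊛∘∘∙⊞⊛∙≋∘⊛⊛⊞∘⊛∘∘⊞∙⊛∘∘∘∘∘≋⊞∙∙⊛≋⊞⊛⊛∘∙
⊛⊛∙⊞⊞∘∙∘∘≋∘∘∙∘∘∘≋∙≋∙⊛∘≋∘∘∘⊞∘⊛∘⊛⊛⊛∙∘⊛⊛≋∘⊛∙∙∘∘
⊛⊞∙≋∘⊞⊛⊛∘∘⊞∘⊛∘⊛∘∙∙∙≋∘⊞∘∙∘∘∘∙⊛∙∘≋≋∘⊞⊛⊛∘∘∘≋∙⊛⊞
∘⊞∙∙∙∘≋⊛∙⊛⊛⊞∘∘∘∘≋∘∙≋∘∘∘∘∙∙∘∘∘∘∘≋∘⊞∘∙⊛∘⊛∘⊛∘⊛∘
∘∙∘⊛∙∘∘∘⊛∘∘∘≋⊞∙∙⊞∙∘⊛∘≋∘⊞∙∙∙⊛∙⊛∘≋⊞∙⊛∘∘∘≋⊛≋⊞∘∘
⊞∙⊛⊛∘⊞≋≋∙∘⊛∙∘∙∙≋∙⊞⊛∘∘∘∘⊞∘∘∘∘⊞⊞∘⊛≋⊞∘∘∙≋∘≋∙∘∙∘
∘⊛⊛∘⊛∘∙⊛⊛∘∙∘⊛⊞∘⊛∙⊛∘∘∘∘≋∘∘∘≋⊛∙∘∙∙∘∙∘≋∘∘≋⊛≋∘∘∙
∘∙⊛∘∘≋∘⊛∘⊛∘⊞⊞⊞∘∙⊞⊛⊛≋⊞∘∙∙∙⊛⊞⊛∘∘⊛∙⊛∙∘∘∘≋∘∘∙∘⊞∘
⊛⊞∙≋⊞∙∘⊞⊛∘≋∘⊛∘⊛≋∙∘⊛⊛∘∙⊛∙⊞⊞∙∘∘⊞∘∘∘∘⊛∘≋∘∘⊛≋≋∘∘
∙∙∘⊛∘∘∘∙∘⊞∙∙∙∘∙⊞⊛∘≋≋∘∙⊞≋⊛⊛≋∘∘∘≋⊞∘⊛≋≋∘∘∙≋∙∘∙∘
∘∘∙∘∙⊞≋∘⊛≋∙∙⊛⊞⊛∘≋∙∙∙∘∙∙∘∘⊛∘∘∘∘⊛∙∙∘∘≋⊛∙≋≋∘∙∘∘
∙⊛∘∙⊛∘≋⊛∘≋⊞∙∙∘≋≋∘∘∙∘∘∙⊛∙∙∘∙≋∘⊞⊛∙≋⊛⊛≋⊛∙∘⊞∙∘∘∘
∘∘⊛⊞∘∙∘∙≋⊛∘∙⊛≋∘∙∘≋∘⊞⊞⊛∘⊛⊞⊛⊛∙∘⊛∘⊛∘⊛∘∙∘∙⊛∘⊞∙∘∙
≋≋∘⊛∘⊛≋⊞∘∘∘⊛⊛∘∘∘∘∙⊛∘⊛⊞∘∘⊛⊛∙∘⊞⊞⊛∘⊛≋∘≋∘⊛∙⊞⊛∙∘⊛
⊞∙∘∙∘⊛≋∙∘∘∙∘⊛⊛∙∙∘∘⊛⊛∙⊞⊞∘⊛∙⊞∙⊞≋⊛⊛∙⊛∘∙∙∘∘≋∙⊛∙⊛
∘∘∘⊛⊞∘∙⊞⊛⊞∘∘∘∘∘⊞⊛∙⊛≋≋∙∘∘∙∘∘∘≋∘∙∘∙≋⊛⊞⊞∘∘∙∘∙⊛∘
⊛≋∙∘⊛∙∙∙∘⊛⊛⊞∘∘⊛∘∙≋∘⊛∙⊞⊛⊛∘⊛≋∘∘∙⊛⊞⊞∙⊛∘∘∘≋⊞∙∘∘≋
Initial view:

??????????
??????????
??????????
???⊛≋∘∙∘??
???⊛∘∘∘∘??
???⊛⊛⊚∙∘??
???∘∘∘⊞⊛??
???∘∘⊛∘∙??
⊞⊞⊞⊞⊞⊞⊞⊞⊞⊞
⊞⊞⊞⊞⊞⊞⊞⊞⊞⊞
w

??????????
??????????
??????????
???∙∘≋≋∘??
???⊛≋∘∙∘??
???⊛∘⊚∘∘??
???⊛⊛∙∙∘??
???∘∘∘⊞⊛??
???∘∘⊛∘∙??
⊞⊞⊞⊞⊞⊞⊞⊞⊞⊞

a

??????????
??????????
??????????
???∙∙∘≋≋∘?
???∙⊛≋∘∙∘?
???⊛⊛⊚∘∘∘?
???∘⊛⊛∙∙∘?
???∘∘∘∘⊞⊛?
????∘∘⊛∘∙?
⊞⊞⊞⊞⊞⊞⊞⊞⊞⊞

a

??????????
??????????
??????????
???⊞∙∙∘≋≋∘
???∘∙⊛≋∘∙∘
???∘⊛⊚∘∘∘∘
???∙∘⊛⊛∙∙∘
???∘∘∘∘∘⊞⊛
?????∘∘⊛∘∙
⊞⊞⊞⊞⊞⊞⊞⊞⊞⊞

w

??????????
??????????
??????????
???∙∙⊛⊞⊛??
???⊞∙∙∘≋≋∘
???∘∙⊚≋∘∙∘
???∘⊛⊛∘∘∘∘
???∙∘⊛⊛∙∙∘
???∘∘∘∘∘⊞⊛
?????∘∘⊛∘∙

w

??????????
??????????
??????????
???∙∙∙∘∙??
???∙∙⊛⊞⊛??
???⊞∙⊚∘≋≋∘
???∘∙⊛≋∘∙∘
???∘⊛⊛∘∘∘∘
???∙∘⊛⊛∙∙∘
???∘∘∘∘∘⊞⊛

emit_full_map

∙∙∙∘∙??
∙∙⊛⊞⊛??
⊞∙⊚∘≋≋∘
∘∙⊛≋∘∙∘
∘⊛⊛∘∘∘∘
∙∘⊛⊛∙∙∘
∘∘∘∘∘⊞⊛
??∘∘⊛∘∙

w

??????????
??????????
??????????
???≋∘⊛∘⊛??
???∙∙∙∘∙??
???∙∙⊚⊞⊛??
???⊞∙∙∘≋≋∘
???∘∙⊛≋∘∙∘
???∘⊛⊛∘∘∘∘
???∙∘⊛⊛∙∙∘

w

??????????
??????????
??????????
???∘⊞⊞⊞∘??
???≋∘⊛∘⊛??
???∙∙⊚∘∙??
???∙∙⊛⊞⊛??
???⊞∙∙∘≋≋∘
???∘∙⊛≋∘∙∘
???∘⊛⊛∘∘∘∘

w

??????????
??????????
??????????
???∙∘⊛⊞∘??
???∘⊞⊞⊞∘??
???≋∘⊚∘⊛??
???∙∙∙∘∙??
???∙∙⊛⊞⊛??
???⊞∙∙∘≋≋∘
???∘∙⊛≋∘∙∘

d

??????????
??????????
??????????
??∙∘⊛⊞∘⊛??
??∘⊞⊞⊞∘∙??
??≋∘⊛⊚⊛≋??
??∙∙∙∘∙⊞??
??∙∙⊛⊞⊛∘??
??⊞∙∙∘≋≋∘?
??∘∙⊛≋∘∙∘?

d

??????????
??????????
??????????
?∙∘⊛⊞∘⊛∙??
?∘⊞⊞⊞∘∙⊞??
?≋∘⊛∘⊚≋∙??
?∙∙∙∘∙⊞⊛??
?∙∙⊛⊞⊛∘≋??
?⊞∙∙∘≋≋∘??
?∘∙⊛≋∘∙∘??

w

??????????
??????????
??????????
???∘∙∙≋∙??
?∙∘⊛⊞∘⊛∙??
?∘⊞⊞⊞⊚∙⊞??
?≋∘⊛∘⊛≋∙??
?∙∙∙∘∙⊞⊛??
?∙∙⊛⊞⊛∘≋??
?⊞∙∙∘≋≋∘??

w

??????????
??????????
??????????
???≋⊞∙∙⊞??
???∘∙∙≋∙??
?∙∘⊛⊞⊚⊛∙??
?∘⊞⊞⊞∘∙⊞??
?≋∘⊛∘⊛≋∙??
?∙∙∙∘∙⊞⊛??
?∙∙⊛⊞⊛∘≋??

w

??????????
??????????
??????????
???∘∘∘∘≋??
???≋⊞∙∙⊞??
???∘∙⊚≋∙??
?∙∘⊛⊞∘⊛∙??
?∘⊞⊞⊞∘∙⊞??
?≋∘⊛∘⊛≋∙??
?∙∙∙∘∙⊞⊛??

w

??????????
??????????
??????????
???⊛∘⊛∘∙??
???∘∘∘∘≋??
???≋⊞⊚∙⊞??
???∘∙∙≋∙??
?∙∘⊛⊞∘⊛∙??
?∘⊞⊞⊞∘∙⊞??
?≋∘⊛∘⊛≋∙??

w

??????????
??????????
??????????
???∙∘∘∘≋??
???⊛∘⊛∘∙??
???∘∘⊚∘≋??
???≋⊞∙∙⊞??
???∘∙∙≋∙??
?∙∘⊛⊞∘⊛∙??
?∘⊞⊞⊞∘∙⊞??

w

??????????
??????????
??????????
???∙⊞⊛∙≋??
???∙∘∘∘≋??
???⊛∘⊚∘∙??
???∘∘∘∘≋??
???≋⊞∙∙⊞??
???∘∙∙≋∙??
?∙∘⊛⊞∘⊛∙??

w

??????????
??????????
??????????
???⊛⊞⊛∘⊛??
???∙⊞⊛∙≋??
???∙∘⊚∘≋??
???⊛∘⊛∘∙??
???∘∘∘∘≋??
???≋⊞∙∙⊞??
???∘∙∙≋∙??

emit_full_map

??⊛⊞⊛∘⊛
??∙⊞⊛∙≋
??∙∘⊚∘≋
??⊛∘⊛∘∙
??∘∘∘∘≋
??≋⊞∙∙⊞
??∘∙∙≋∙
∙∘⊛⊞∘⊛∙
∘⊞⊞⊞∘∙⊞
≋∘⊛∘⊛≋∙
∙∙∙∘∙⊞⊛
∙∙⊛⊞⊛∘≋
⊞∙∙∘≋≋∘
∘∙⊛≋∘∙∘
∘⊛⊛∘∘∘∘
∙∘⊛⊛∙∙∘
∘∘∘∘∘⊞⊛
??∘∘⊛∘∙

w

??????????
??????????
??????????
???∘∘⊛∙⊛??
???⊛⊞⊛∘⊛??
???∙⊞⊚∙≋??
???∙∘∘∘≋??
???⊛∘⊛∘∙??
???∘∘∘∘≋??
???≋⊞∙∙⊞??

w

??????????
??????????
??????????
???≋∘∘⊞∘??
???∘∘⊛∙⊛??
???⊛⊞⊚∘⊛??
???∙⊞⊛∙≋??
???∙∘∘∘≋??
???⊛∘⊛∘∙??
???∘∘∘∘≋??

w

??????????
??????????
??????????
???⊞∘≋∘∙??
???≋∘∘⊞∘??
???∘∘⊚∙⊛??
???⊛⊞⊛∘⊛??
???∙⊞⊛∙≋??
???∙∘∘∘≋??
???⊛∘⊛∘∙??

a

??????????
??????????
??????????
???⊞⊞∘≋∘∙?
???∙≋∘∘⊞∘?
???∙∘⊚⊛∙⊛?
???⊛⊛⊞⊛∘⊛?
???∘∙⊞⊛∙≋?
????∙∘∘∘≋?
????⊛∘⊛∘∙?

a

??????????
??????????
??????????
???∙⊞⊞∘≋∘∙
???∙∙≋∘∘⊞∘
???∘∙⊚∘⊛∙⊛
???⊛⊛⊛⊞⊛∘⊛
???∘∘∙⊞⊛∙≋
?????∙∘∘∘≋
?????⊛∘⊛∘∙

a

??????????
??????????
??????????
???∘∙⊞⊞∘≋∘
???≋∙∙≋∘∘⊞
???∘∘⊚∘∘⊛∙
???∘⊛⊛⊛⊞⊛∘
???⊛∘∘∙⊞⊛∙
??????∙∘∘∘
??????⊛∘⊛∘

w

??????????
??????????
??????????
???∘∘∘≋∙??
???∘∙⊞⊞∘≋∘
???≋∙⊚≋∘∘⊞
???∘∘∙∘∘⊛∙
???∘⊛⊛⊛⊞⊛∘
???⊛∘∘∙⊞⊛∙
??????∙∘∘∘

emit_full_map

∘∘∘≋∙???
∘∙⊞⊞∘≋∘∙
≋∙⊚≋∘∘⊞∘
∘∘∙∘∘⊛∙⊛
∘⊛⊛⊛⊞⊛∘⊛
⊛∘∘∙⊞⊛∙≋
???∙∘∘∘≋
???⊛∘⊛∘∙
???∘∘∘∘≋
???≋⊞∙∙⊞
???∘∙∙≋∙
?∙∘⊛⊞∘⊛∙
?∘⊞⊞⊞∘∙⊞
?≋∘⊛∘⊛≋∙
?∙∙∙∘∙⊞⊛
?∙∙⊛⊞⊛∘≋
?⊞∙∙∘≋≋∘
?∘∙⊛≋∘∙∘
?∘⊛⊛∘∘∘∘
?∙∘⊛⊛∙∙∘
?∘∘∘∘∘⊞⊛
???∘∘⊛∘∙

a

??????????
??????????
??????????
???⊞∘∘∘≋∙?
???∘∘∙⊞⊞∘≋
???∙≋⊚∙≋∘∘
???∘∘∘∙∘∘⊛
???∘∘⊛⊛⊛⊞⊛
????⊛∘∘∙⊞⊛
???????∙∘∘

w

??????????
??????????
??????????
???∘∙∙∘∙??
???⊞∘∘∘≋∙?
???∘∘⊚⊞⊞∘≋
???∙≋∙∙≋∘∘
???∘∘∘∙∘∘⊛
???∘∘⊛⊛⊛⊞⊛
????⊛∘∘∙⊞⊛

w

??????????
??????????
??????????
???∙∘⊛⊛∘??
???∘∙∙∘∙??
???⊞∘⊚∘≋∙?
???∘∘∙⊞⊞∘≋
???∙≋∙∙≋∘∘
???∘∘∘∙∘∘⊛
???∘∘⊛⊛⊛⊞⊛

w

??????????
??????????
??????????
???∙∘∙≋⊛??
???∙∘⊛⊛∘??
???∘∙⊚∘∙??
???⊞∘∘∘≋∙?
???∘∘∙⊞⊞∘≋
???∙≋∙∙≋∘∘
???∘∘∘∙∘∘⊛

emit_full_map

∙∘∙≋⊛????
∙∘⊛⊛∘????
∘∙⊚∘∙????
⊞∘∘∘≋∙???
∘∘∙⊞⊞∘≋∘∙
∙≋∙∙≋∘∘⊞∘
∘∘∘∙∘∘⊛∙⊛
∘∘⊛⊛⊛⊞⊛∘⊛
?⊛∘∘∙⊞⊛∙≋
????∙∘∘∘≋
????⊛∘⊛∘∙
????∘∘∘∘≋
????≋⊞∙∙⊞
????∘∙∙≋∙
??∙∘⊛⊞∘⊛∙
??∘⊞⊞⊞∘∙⊞
??≋∘⊛∘⊛≋∙
??∙∙∙∘∙⊞⊛
??∙∙⊛⊞⊛∘≋
??⊞∙∙∘≋≋∘
??∘∙⊛≋∘∙∘
??∘⊛⊛∘∘∘∘
??∙∘⊛⊛∙∙∘
??∘∘∘∘∘⊞⊛
????∘∘⊛∘∙


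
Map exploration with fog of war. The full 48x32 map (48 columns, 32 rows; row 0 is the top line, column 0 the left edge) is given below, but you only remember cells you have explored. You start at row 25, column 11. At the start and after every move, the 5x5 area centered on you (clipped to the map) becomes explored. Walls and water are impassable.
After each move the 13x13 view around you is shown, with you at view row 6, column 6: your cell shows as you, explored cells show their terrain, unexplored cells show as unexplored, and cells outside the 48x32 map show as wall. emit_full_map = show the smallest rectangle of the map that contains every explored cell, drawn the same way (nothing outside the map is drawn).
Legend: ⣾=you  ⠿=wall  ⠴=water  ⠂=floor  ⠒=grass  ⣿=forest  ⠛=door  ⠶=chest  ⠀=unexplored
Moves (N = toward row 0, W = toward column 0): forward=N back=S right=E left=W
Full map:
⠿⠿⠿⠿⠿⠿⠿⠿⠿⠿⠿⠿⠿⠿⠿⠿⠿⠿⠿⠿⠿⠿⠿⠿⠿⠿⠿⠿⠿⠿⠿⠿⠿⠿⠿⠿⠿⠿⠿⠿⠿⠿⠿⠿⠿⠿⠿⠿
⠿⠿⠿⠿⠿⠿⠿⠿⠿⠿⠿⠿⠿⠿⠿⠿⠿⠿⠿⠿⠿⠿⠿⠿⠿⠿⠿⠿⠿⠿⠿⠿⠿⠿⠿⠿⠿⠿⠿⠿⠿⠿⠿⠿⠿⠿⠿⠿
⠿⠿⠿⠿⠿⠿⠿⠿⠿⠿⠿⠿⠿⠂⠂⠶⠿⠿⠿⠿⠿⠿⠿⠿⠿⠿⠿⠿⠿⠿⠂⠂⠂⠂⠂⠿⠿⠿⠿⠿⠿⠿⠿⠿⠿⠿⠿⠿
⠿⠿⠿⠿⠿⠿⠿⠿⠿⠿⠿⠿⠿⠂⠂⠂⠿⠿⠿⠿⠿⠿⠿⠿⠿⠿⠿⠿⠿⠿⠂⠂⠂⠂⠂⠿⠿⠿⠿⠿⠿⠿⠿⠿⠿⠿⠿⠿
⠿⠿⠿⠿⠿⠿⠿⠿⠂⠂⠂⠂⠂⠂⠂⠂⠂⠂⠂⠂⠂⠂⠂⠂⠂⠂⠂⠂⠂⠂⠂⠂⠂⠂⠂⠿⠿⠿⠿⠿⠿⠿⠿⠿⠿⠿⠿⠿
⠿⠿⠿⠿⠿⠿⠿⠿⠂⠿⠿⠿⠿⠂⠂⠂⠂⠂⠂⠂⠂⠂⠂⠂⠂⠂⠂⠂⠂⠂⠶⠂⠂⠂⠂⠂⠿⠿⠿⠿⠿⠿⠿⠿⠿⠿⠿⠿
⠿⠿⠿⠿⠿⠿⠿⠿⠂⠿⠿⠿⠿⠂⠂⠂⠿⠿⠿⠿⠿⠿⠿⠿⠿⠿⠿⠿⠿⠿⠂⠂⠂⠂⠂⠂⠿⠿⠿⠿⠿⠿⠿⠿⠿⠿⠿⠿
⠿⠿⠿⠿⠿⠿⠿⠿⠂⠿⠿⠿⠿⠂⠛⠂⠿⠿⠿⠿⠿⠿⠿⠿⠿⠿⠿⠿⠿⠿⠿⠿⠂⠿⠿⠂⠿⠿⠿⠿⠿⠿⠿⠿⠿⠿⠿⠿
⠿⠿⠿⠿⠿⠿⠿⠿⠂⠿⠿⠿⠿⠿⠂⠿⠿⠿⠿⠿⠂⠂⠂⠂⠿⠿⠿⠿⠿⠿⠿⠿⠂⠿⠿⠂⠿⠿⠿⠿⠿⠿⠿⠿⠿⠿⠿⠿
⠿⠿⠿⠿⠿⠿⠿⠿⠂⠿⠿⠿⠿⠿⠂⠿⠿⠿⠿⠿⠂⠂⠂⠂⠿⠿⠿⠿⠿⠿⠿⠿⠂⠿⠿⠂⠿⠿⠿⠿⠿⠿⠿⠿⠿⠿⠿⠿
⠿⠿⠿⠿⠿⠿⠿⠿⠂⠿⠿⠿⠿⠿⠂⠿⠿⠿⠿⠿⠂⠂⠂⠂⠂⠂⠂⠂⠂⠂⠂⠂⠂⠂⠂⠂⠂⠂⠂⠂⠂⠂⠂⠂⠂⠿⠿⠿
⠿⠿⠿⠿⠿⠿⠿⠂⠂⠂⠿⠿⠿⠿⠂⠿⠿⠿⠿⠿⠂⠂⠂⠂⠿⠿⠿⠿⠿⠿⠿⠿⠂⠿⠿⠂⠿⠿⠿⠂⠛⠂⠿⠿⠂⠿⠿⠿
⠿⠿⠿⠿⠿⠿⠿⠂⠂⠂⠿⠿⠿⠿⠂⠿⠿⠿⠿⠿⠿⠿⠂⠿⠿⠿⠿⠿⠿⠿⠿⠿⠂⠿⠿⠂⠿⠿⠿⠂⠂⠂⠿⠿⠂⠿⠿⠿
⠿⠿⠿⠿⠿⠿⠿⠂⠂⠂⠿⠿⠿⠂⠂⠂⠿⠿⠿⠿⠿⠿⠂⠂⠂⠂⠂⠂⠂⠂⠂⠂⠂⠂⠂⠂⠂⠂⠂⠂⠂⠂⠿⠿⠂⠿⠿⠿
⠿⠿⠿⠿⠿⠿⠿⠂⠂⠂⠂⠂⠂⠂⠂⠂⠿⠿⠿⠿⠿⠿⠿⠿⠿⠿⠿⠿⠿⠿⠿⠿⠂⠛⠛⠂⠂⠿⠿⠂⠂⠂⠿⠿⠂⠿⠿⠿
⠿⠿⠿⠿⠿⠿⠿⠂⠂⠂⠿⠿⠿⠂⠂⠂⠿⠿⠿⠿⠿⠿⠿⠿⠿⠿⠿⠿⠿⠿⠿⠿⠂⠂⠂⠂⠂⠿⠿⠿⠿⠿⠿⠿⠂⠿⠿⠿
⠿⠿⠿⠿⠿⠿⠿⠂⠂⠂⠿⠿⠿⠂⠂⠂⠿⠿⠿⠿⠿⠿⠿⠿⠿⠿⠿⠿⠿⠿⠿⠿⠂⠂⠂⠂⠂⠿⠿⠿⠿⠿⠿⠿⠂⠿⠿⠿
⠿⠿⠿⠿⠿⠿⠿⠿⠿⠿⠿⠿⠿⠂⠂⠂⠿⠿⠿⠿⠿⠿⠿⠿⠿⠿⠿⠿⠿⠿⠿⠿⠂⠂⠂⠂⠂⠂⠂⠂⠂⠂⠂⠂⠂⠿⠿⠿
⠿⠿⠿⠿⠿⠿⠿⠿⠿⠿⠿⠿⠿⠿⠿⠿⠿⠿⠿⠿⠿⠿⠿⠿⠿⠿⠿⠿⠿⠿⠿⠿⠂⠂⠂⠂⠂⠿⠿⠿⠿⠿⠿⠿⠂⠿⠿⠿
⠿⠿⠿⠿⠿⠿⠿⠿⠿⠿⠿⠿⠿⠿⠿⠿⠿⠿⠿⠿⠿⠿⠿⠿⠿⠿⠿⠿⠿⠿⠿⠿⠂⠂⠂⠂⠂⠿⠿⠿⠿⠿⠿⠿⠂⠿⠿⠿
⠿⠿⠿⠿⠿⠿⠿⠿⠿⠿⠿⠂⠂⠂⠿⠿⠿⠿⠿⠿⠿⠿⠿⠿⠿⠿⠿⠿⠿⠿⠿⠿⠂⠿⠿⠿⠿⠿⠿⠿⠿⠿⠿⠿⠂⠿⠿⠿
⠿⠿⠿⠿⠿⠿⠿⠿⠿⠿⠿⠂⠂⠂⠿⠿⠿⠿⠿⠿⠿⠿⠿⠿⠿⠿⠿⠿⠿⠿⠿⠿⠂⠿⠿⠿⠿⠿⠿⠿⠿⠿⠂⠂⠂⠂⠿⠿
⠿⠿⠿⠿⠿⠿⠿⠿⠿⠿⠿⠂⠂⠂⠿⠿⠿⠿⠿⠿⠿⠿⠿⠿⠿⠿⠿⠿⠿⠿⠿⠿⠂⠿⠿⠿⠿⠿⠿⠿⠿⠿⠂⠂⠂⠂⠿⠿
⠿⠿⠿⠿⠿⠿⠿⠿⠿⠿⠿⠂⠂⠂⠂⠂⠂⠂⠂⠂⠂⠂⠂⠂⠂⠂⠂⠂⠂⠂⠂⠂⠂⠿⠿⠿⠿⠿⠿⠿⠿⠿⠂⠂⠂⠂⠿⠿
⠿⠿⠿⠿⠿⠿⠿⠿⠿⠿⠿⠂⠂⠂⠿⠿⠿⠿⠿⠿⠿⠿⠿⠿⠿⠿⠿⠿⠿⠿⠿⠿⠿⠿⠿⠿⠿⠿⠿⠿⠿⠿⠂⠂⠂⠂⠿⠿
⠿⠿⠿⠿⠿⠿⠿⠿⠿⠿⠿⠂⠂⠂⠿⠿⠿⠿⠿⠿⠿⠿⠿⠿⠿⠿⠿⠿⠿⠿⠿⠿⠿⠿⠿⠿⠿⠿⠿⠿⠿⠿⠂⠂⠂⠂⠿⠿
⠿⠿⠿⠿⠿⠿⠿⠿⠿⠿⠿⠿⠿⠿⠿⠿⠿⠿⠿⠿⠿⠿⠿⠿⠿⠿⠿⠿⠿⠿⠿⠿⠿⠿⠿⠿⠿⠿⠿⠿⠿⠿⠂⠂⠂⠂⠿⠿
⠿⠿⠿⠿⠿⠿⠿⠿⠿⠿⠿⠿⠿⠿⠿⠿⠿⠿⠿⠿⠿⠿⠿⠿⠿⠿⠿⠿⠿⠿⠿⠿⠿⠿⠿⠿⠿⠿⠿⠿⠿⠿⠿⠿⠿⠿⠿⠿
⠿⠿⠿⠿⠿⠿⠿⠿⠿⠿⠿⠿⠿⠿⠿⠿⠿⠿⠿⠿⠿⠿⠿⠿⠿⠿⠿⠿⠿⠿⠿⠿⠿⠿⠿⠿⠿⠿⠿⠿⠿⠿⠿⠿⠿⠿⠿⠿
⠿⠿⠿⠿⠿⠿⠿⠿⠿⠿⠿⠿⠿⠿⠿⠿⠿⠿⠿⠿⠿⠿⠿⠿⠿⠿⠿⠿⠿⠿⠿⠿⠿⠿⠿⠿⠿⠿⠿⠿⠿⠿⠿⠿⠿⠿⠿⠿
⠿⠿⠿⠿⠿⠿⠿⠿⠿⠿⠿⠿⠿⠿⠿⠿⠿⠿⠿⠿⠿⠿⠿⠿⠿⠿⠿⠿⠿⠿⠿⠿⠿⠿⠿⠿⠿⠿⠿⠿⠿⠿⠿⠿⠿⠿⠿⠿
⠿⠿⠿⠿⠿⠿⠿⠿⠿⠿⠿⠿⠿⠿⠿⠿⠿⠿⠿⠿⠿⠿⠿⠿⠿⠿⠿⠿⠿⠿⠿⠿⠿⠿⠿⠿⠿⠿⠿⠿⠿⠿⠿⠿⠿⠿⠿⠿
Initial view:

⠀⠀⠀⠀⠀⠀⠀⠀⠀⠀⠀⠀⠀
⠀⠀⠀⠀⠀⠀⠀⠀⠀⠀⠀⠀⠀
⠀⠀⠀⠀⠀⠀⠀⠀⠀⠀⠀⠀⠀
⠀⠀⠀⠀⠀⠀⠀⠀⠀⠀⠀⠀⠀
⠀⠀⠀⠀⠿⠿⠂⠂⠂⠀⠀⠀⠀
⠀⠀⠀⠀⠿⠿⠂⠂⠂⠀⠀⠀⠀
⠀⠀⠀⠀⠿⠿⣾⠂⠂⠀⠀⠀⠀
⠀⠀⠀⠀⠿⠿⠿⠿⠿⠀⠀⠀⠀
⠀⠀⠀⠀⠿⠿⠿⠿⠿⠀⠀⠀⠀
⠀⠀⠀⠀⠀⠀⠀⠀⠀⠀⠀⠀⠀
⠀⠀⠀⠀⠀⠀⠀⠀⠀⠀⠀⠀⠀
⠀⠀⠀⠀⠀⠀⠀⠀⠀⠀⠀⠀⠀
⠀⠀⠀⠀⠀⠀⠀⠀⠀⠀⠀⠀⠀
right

⠀⠀⠀⠀⠀⠀⠀⠀⠀⠀⠀⠀⠀
⠀⠀⠀⠀⠀⠀⠀⠀⠀⠀⠀⠀⠀
⠀⠀⠀⠀⠀⠀⠀⠀⠀⠀⠀⠀⠀
⠀⠀⠀⠀⠀⠀⠀⠀⠀⠀⠀⠀⠀
⠀⠀⠀⠿⠿⠂⠂⠂⠂⠀⠀⠀⠀
⠀⠀⠀⠿⠿⠂⠂⠂⠿⠀⠀⠀⠀
⠀⠀⠀⠿⠿⠂⣾⠂⠿⠀⠀⠀⠀
⠀⠀⠀⠿⠿⠿⠿⠿⠿⠀⠀⠀⠀
⠀⠀⠀⠿⠿⠿⠿⠿⠿⠀⠀⠀⠀
⠀⠀⠀⠀⠀⠀⠀⠀⠀⠀⠀⠀⠀
⠀⠀⠀⠀⠀⠀⠀⠀⠀⠀⠀⠀⠀
⠀⠀⠀⠀⠀⠀⠀⠀⠀⠀⠀⠀⠀
⠀⠀⠀⠀⠀⠀⠀⠀⠀⠀⠀⠀⠀

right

⠀⠀⠀⠀⠀⠀⠀⠀⠀⠀⠀⠀⠀
⠀⠀⠀⠀⠀⠀⠀⠀⠀⠀⠀⠀⠀
⠀⠀⠀⠀⠀⠀⠀⠀⠀⠀⠀⠀⠀
⠀⠀⠀⠀⠀⠀⠀⠀⠀⠀⠀⠀⠀
⠀⠀⠿⠿⠂⠂⠂⠂⠂⠀⠀⠀⠀
⠀⠀⠿⠿⠂⠂⠂⠿⠿⠀⠀⠀⠀
⠀⠀⠿⠿⠂⠂⣾⠿⠿⠀⠀⠀⠀
⠀⠀⠿⠿⠿⠿⠿⠿⠿⠀⠀⠀⠀
⠀⠀⠿⠿⠿⠿⠿⠿⠿⠀⠀⠀⠀
⠀⠀⠀⠀⠀⠀⠀⠀⠀⠀⠀⠀⠀
⠀⠀⠀⠀⠀⠀⠀⠀⠀⠀⠀⠀⠀
⠀⠀⠀⠀⠀⠀⠀⠀⠀⠀⠀⠀⠀
⠀⠀⠀⠀⠀⠀⠀⠀⠀⠀⠀⠀⠀

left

⠀⠀⠀⠀⠀⠀⠀⠀⠀⠀⠀⠀⠀
⠀⠀⠀⠀⠀⠀⠀⠀⠀⠀⠀⠀⠀
⠀⠀⠀⠀⠀⠀⠀⠀⠀⠀⠀⠀⠀
⠀⠀⠀⠀⠀⠀⠀⠀⠀⠀⠀⠀⠀
⠀⠀⠀⠿⠿⠂⠂⠂⠂⠂⠀⠀⠀
⠀⠀⠀⠿⠿⠂⠂⠂⠿⠿⠀⠀⠀
⠀⠀⠀⠿⠿⠂⣾⠂⠿⠿⠀⠀⠀
⠀⠀⠀⠿⠿⠿⠿⠿⠿⠿⠀⠀⠀
⠀⠀⠀⠿⠿⠿⠿⠿⠿⠿⠀⠀⠀
⠀⠀⠀⠀⠀⠀⠀⠀⠀⠀⠀⠀⠀
⠀⠀⠀⠀⠀⠀⠀⠀⠀⠀⠀⠀⠀
⠀⠀⠀⠀⠀⠀⠀⠀⠀⠀⠀⠀⠀
⠀⠀⠀⠀⠀⠀⠀⠀⠀⠀⠀⠀⠀

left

⠀⠀⠀⠀⠀⠀⠀⠀⠀⠀⠀⠀⠀
⠀⠀⠀⠀⠀⠀⠀⠀⠀⠀⠀⠀⠀
⠀⠀⠀⠀⠀⠀⠀⠀⠀⠀⠀⠀⠀
⠀⠀⠀⠀⠀⠀⠀⠀⠀⠀⠀⠀⠀
⠀⠀⠀⠀⠿⠿⠂⠂⠂⠂⠂⠀⠀
⠀⠀⠀⠀⠿⠿⠂⠂⠂⠿⠿⠀⠀
⠀⠀⠀⠀⠿⠿⣾⠂⠂⠿⠿⠀⠀
⠀⠀⠀⠀⠿⠿⠿⠿⠿⠿⠿⠀⠀
⠀⠀⠀⠀⠿⠿⠿⠿⠿⠿⠿⠀⠀
⠀⠀⠀⠀⠀⠀⠀⠀⠀⠀⠀⠀⠀
⠀⠀⠀⠀⠀⠀⠀⠀⠀⠀⠀⠀⠀
⠀⠀⠀⠀⠀⠀⠀⠀⠀⠀⠀⠀⠀
⠀⠀⠀⠀⠀⠀⠀⠀⠀⠀⠀⠀⠀

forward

⠀⠀⠀⠀⠀⠀⠀⠀⠀⠀⠀⠀⠀
⠀⠀⠀⠀⠀⠀⠀⠀⠀⠀⠀⠀⠀
⠀⠀⠀⠀⠀⠀⠀⠀⠀⠀⠀⠀⠀
⠀⠀⠀⠀⠀⠀⠀⠀⠀⠀⠀⠀⠀
⠀⠀⠀⠀⠿⠿⠂⠂⠂⠀⠀⠀⠀
⠀⠀⠀⠀⠿⠿⠂⠂⠂⠂⠂⠀⠀
⠀⠀⠀⠀⠿⠿⣾⠂⠂⠿⠿⠀⠀
⠀⠀⠀⠀⠿⠿⠂⠂⠂⠿⠿⠀⠀
⠀⠀⠀⠀⠿⠿⠿⠿⠿⠿⠿⠀⠀
⠀⠀⠀⠀⠿⠿⠿⠿⠿⠿⠿⠀⠀
⠀⠀⠀⠀⠀⠀⠀⠀⠀⠀⠀⠀⠀
⠀⠀⠀⠀⠀⠀⠀⠀⠀⠀⠀⠀⠀
⠀⠀⠀⠀⠀⠀⠀⠀⠀⠀⠀⠀⠀

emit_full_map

⠿⠿⠂⠂⠂⠀⠀
⠿⠿⠂⠂⠂⠂⠂
⠿⠿⣾⠂⠂⠿⠿
⠿⠿⠂⠂⠂⠿⠿
⠿⠿⠿⠿⠿⠿⠿
⠿⠿⠿⠿⠿⠿⠿

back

⠀⠀⠀⠀⠀⠀⠀⠀⠀⠀⠀⠀⠀
⠀⠀⠀⠀⠀⠀⠀⠀⠀⠀⠀⠀⠀
⠀⠀⠀⠀⠀⠀⠀⠀⠀⠀⠀⠀⠀
⠀⠀⠀⠀⠿⠿⠂⠂⠂⠀⠀⠀⠀
⠀⠀⠀⠀⠿⠿⠂⠂⠂⠂⠂⠀⠀
⠀⠀⠀⠀⠿⠿⠂⠂⠂⠿⠿⠀⠀
⠀⠀⠀⠀⠿⠿⣾⠂⠂⠿⠿⠀⠀
⠀⠀⠀⠀⠿⠿⠿⠿⠿⠿⠿⠀⠀
⠀⠀⠀⠀⠿⠿⠿⠿⠿⠿⠿⠀⠀
⠀⠀⠀⠀⠀⠀⠀⠀⠀⠀⠀⠀⠀
⠀⠀⠀⠀⠀⠀⠀⠀⠀⠀⠀⠀⠀
⠀⠀⠀⠀⠀⠀⠀⠀⠀⠀⠀⠀⠀
⠀⠀⠀⠀⠀⠀⠀⠀⠀⠀⠀⠀⠀

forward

⠀⠀⠀⠀⠀⠀⠀⠀⠀⠀⠀⠀⠀
⠀⠀⠀⠀⠀⠀⠀⠀⠀⠀⠀⠀⠀
⠀⠀⠀⠀⠀⠀⠀⠀⠀⠀⠀⠀⠀
⠀⠀⠀⠀⠀⠀⠀⠀⠀⠀⠀⠀⠀
⠀⠀⠀⠀⠿⠿⠂⠂⠂⠀⠀⠀⠀
⠀⠀⠀⠀⠿⠿⠂⠂⠂⠂⠂⠀⠀
⠀⠀⠀⠀⠿⠿⣾⠂⠂⠿⠿⠀⠀
⠀⠀⠀⠀⠿⠿⠂⠂⠂⠿⠿⠀⠀
⠀⠀⠀⠀⠿⠿⠿⠿⠿⠿⠿⠀⠀
⠀⠀⠀⠀⠿⠿⠿⠿⠿⠿⠿⠀⠀
⠀⠀⠀⠀⠀⠀⠀⠀⠀⠀⠀⠀⠀
⠀⠀⠀⠀⠀⠀⠀⠀⠀⠀⠀⠀⠀
⠀⠀⠀⠀⠀⠀⠀⠀⠀⠀⠀⠀⠀

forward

⠀⠀⠀⠀⠀⠀⠀⠀⠀⠀⠀⠀⠀
⠀⠀⠀⠀⠀⠀⠀⠀⠀⠀⠀⠀⠀
⠀⠀⠀⠀⠀⠀⠀⠀⠀⠀⠀⠀⠀
⠀⠀⠀⠀⠀⠀⠀⠀⠀⠀⠀⠀⠀
⠀⠀⠀⠀⠿⠿⠂⠂⠂⠀⠀⠀⠀
⠀⠀⠀⠀⠿⠿⠂⠂⠂⠀⠀⠀⠀
⠀⠀⠀⠀⠿⠿⣾⠂⠂⠂⠂⠀⠀
⠀⠀⠀⠀⠿⠿⠂⠂⠂⠿⠿⠀⠀
⠀⠀⠀⠀⠿⠿⠂⠂⠂⠿⠿⠀⠀
⠀⠀⠀⠀⠿⠿⠿⠿⠿⠿⠿⠀⠀
⠀⠀⠀⠀⠿⠿⠿⠿⠿⠿⠿⠀⠀
⠀⠀⠀⠀⠀⠀⠀⠀⠀⠀⠀⠀⠀
⠀⠀⠀⠀⠀⠀⠀⠀⠀⠀⠀⠀⠀

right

⠀⠀⠀⠀⠀⠀⠀⠀⠀⠀⠀⠀⠀
⠀⠀⠀⠀⠀⠀⠀⠀⠀⠀⠀⠀⠀
⠀⠀⠀⠀⠀⠀⠀⠀⠀⠀⠀⠀⠀
⠀⠀⠀⠀⠀⠀⠀⠀⠀⠀⠀⠀⠀
⠀⠀⠀⠿⠿⠂⠂⠂⠿⠀⠀⠀⠀
⠀⠀⠀⠿⠿⠂⠂⠂⠿⠀⠀⠀⠀
⠀⠀⠀⠿⠿⠂⣾⠂⠂⠂⠀⠀⠀
⠀⠀⠀⠿⠿⠂⠂⠂⠿⠿⠀⠀⠀
⠀⠀⠀⠿⠿⠂⠂⠂⠿⠿⠀⠀⠀
⠀⠀⠀⠿⠿⠿⠿⠿⠿⠿⠀⠀⠀
⠀⠀⠀⠿⠿⠿⠿⠿⠿⠿⠀⠀⠀
⠀⠀⠀⠀⠀⠀⠀⠀⠀⠀⠀⠀⠀
⠀⠀⠀⠀⠀⠀⠀⠀⠀⠀⠀⠀⠀

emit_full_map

⠿⠿⠂⠂⠂⠿⠀
⠿⠿⠂⠂⠂⠿⠀
⠿⠿⠂⣾⠂⠂⠂
⠿⠿⠂⠂⠂⠿⠿
⠿⠿⠂⠂⠂⠿⠿
⠿⠿⠿⠿⠿⠿⠿
⠿⠿⠿⠿⠿⠿⠿

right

⠀⠀⠀⠀⠀⠀⠀⠀⠀⠀⠀⠀⠀
⠀⠀⠀⠀⠀⠀⠀⠀⠀⠀⠀⠀⠀
⠀⠀⠀⠀⠀⠀⠀⠀⠀⠀⠀⠀⠀
⠀⠀⠀⠀⠀⠀⠀⠀⠀⠀⠀⠀⠀
⠀⠀⠿⠿⠂⠂⠂⠿⠿⠀⠀⠀⠀
⠀⠀⠿⠿⠂⠂⠂⠿⠿⠀⠀⠀⠀
⠀⠀⠿⠿⠂⠂⣾⠂⠂⠀⠀⠀⠀
⠀⠀⠿⠿⠂⠂⠂⠿⠿⠀⠀⠀⠀
⠀⠀⠿⠿⠂⠂⠂⠿⠿⠀⠀⠀⠀
⠀⠀⠿⠿⠿⠿⠿⠿⠿⠀⠀⠀⠀
⠀⠀⠿⠿⠿⠿⠿⠿⠿⠀⠀⠀⠀
⠀⠀⠀⠀⠀⠀⠀⠀⠀⠀⠀⠀⠀
⠀⠀⠀⠀⠀⠀⠀⠀⠀⠀⠀⠀⠀

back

⠀⠀⠀⠀⠀⠀⠀⠀⠀⠀⠀⠀⠀
⠀⠀⠀⠀⠀⠀⠀⠀⠀⠀⠀⠀⠀
⠀⠀⠀⠀⠀⠀⠀⠀⠀⠀⠀⠀⠀
⠀⠀⠿⠿⠂⠂⠂⠿⠿⠀⠀⠀⠀
⠀⠀⠿⠿⠂⠂⠂⠿⠿⠀⠀⠀⠀
⠀⠀⠿⠿⠂⠂⠂⠂⠂⠀⠀⠀⠀
⠀⠀⠿⠿⠂⠂⣾⠿⠿⠀⠀⠀⠀
⠀⠀⠿⠿⠂⠂⠂⠿⠿⠀⠀⠀⠀
⠀⠀⠿⠿⠿⠿⠿⠿⠿⠀⠀⠀⠀
⠀⠀⠿⠿⠿⠿⠿⠿⠿⠀⠀⠀⠀
⠀⠀⠀⠀⠀⠀⠀⠀⠀⠀⠀⠀⠀
⠀⠀⠀⠀⠀⠀⠀⠀⠀⠀⠀⠀⠀
⠀⠀⠀⠀⠀⠀⠀⠀⠀⠀⠀⠀⠀

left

⠀⠀⠀⠀⠀⠀⠀⠀⠀⠀⠀⠀⠀
⠀⠀⠀⠀⠀⠀⠀⠀⠀⠀⠀⠀⠀
⠀⠀⠀⠀⠀⠀⠀⠀⠀⠀⠀⠀⠀
⠀⠀⠀⠿⠿⠂⠂⠂⠿⠿⠀⠀⠀
⠀⠀⠀⠿⠿⠂⠂⠂⠿⠿⠀⠀⠀
⠀⠀⠀⠿⠿⠂⠂⠂⠂⠂⠀⠀⠀
⠀⠀⠀⠿⠿⠂⣾⠂⠿⠿⠀⠀⠀
⠀⠀⠀⠿⠿⠂⠂⠂⠿⠿⠀⠀⠀
⠀⠀⠀⠿⠿⠿⠿⠿⠿⠿⠀⠀⠀
⠀⠀⠀⠿⠿⠿⠿⠿⠿⠿⠀⠀⠀
⠀⠀⠀⠀⠀⠀⠀⠀⠀⠀⠀⠀⠀
⠀⠀⠀⠀⠀⠀⠀⠀⠀⠀⠀⠀⠀
⠀⠀⠀⠀⠀⠀⠀⠀⠀⠀⠀⠀⠀

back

⠀⠀⠀⠀⠀⠀⠀⠀⠀⠀⠀⠀⠀
⠀⠀⠀⠀⠀⠀⠀⠀⠀⠀⠀⠀⠀
⠀⠀⠀⠿⠿⠂⠂⠂⠿⠿⠀⠀⠀
⠀⠀⠀⠿⠿⠂⠂⠂⠿⠿⠀⠀⠀
⠀⠀⠀⠿⠿⠂⠂⠂⠂⠂⠀⠀⠀
⠀⠀⠀⠿⠿⠂⠂⠂⠿⠿⠀⠀⠀
⠀⠀⠀⠿⠿⠂⣾⠂⠿⠿⠀⠀⠀
⠀⠀⠀⠿⠿⠿⠿⠿⠿⠿⠀⠀⠀
⠀⠀⠀⠿⠿⠿⠿⠿⠿⠿⠀⠀⠀
⠀⠀⠀⠀⠀⠀⠀⠀⠀⠀⠀⠀⠀
⠀⠀⠀⠀⠀⠀⠀⠀⠀⠀⠀⠀⠀
⠀⠀⠀⠀⠀⠀⠀⠀⠀⠀⠀⠀⠀
⠀⠀⠀⠀⠀⠀⠀⠀⠀⠀⠀⠀⠀

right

⠀⠀⠀⠀⠀⠀⠀⠀⠀⠀⠀⠀⠀
⠀⠀⠀⠀⠀⠀⠀⠀⠀⠀⠀⠀⠀
⠀⠀⠿⠿⠂⠂⠂⠿⠿⠀⠀⠀⠀
⠀⠀⠿⠿⠂⠂⠂⠿⠿⠀⠀⠀⠀
⠀⠀⠿⠿⠂⠂⠂⠂⠂⠀⠀⠀⠀
⠀⠀⠿⠿⠂⠂⠂⠿⠿⠀⠀⠀⠀
⠀⠀⠿⠿⠂⠂⣾⠿⠿⠀⠀⠀⠀
⠀⠀⠿⠿⠿⠿⠿⠿⠿⠀⠀⠀⠀
⠀⠀⠿⠿⠿⠿⠿⠿⠿⠀⠀⠀⠀
⠀⠀⠀⠀⠀⠀⠀⠀⠀⠀⠀⠀⠀
⠀⠀⠀⠀⠀⠀⠀⠀⠀⠀⠀⠀⠀
⠀⠀⠀⠀⠀⠀⠀⠀⠀⠀⠀⠀⠀
⠀⠀⠀⠀⠀⠀⠀⠀⠀⠀⠀⠀⠀

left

⠀⠀⠀⠀⠀⠀⠀⠀⠀⠀⠀⠀⠀
⠀⠀⠀⠀⠀⠀⠀⠀⠀⠀⠀⠀⠀
⠀⠀⠀⠿⠿⠂⠂⠂⠿⠿⠀⠀⠀
⠀⠀⠀⠿⠿⠂⠂⠂⠿⠿⠀⠀⠀
⠀⠀⠀⠿⠿⠂⠂⠂⠂⠂⠀⠀⠀
⠀⠀⠀⠿⠿⠂⠂⠂⠿⠿⠀⠀⠀
⠀⠀⠀⠿⠿⠂⣾⠂⠿⠿⠀⠀⠀
⠀⠀⠀⠿⠿⠿⠿⠿⠿⠿⠀⠀⠀
⠀⠀⠀⠿⠿⠿⠿⠿⠿⠿⠀⠀⠀
⠀⠀⠀⠀⠀⠀⠀⠀⠀⠀⠀⠀⠀
⠀⠀⠀⠀⠀⠀⠀⠀⠀⠀⠀⠀⠀
⠀⠀⠀⠀⠀⠀⠀⠀⠀⠀⠀⠀⠀
⠀⠀⠀⠀⠀⠀⠀⠀⠀⠀⠀⠀⠀

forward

⠀⠀⠀⠀⠀⠀⠀⠀⠀⠀⠀⠀⠀
⠀⠀⠀⠀⠀⠀⠀⠀⠀⠀⠀⠀⠀
⠀⠀⠀⠀⠀⠀⠀⠀⠀⠀⠀⠀⠀
⠀⠀⠀⠿⠿⠂⠂⠂⠿⠿⠀⠀⠀
⠀⠀⠀⠿⠿⠂⠂⠂⠿⠿⠀⠀⠀
⠀⠀⠀⠿⠿⠂⠂⠂⠂⠂⠀⠀⠀
⠀⠀⠀⠿⠿⠂⣾⠂⠿⠿⠀⠀⠀
⠀⠀⠀⠿⠿⠂⠂⠂⠿⠿⠀⠀⠀
⠀⠀⠀⠿⠿⠿⠿⠿⠿⠿⠀⠀⠀
⠀⠀⠀⠿⠿⠿⠿⠿⠿⠿⠀⠀⠀
⠀⠀⠀⠀⠀⠀⠀⠀⠀⠀⠀⠀⠀
⠀⠀⠀⠀⠀⠀⠀⠀⠀⠀⠀⠀⠀
⠀⠀⠀⠀⠀⠀⠀⠀⠀⠀⠀⠀⠀

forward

⠀⠀⠀⠀⠀⠀⠀⠀⠀⠀⠀⠀⠀
⠀⠀⠀⠀⠀⠀⠀⠀⠀⠀⠀⠀⠀
⠀⠀⠀⠀⠀⠀⠀⠀⠀⠀⠀⠀⠀
⠀⠀⠀⠀⠀⠀⠀⠀⠀⠀⠀⠀⠀
⠀⠀⠀⠿⠿⠂⠂⠂⠿⠿⠀⠀⠀
⠀⠀⠀⠿⠿⠂⠂⠂⠿⠿⠀⠀⠀
⠀⠀⠀⠿⠿⠂⣾⠂⠂⠂⠀⠀⠀
⠀⠀⠀⠿⠿⠂⠂⠂⠿⠿⠀⠀⠀
⠀⠀⠀⠿⠿⠂⠂⠂⠿⠿⠀⠀⠀
⠀⠀⠀⠿⠿⠿⠿⠿⠿⠿⠀⠀⠀
⠀⠀⠀⠿⠿⠿⠿⠿⠿⠿⠀⠀⠀
⠀⠀⠀⠀⠀⠀⠀⠀⠀⠀⠀⠀⠀
⠀⠀⠀⠀⠀⠀⠀⠀⠀⠀⠀⠀⠀

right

⠀⠀⠀⠀⠀⠀⠀⠀⠀⠀⠀⠀⠀
⠀⠀⠀⠀⠀⠀⠀⠀⠀⠀⠀⠀⠀
⠀⠀⠀⠀⠀⠀⠀⠀⠀⠀⠀⠀⠀
⠀⠀⠀⠀⠀⠀⠀⠀⠀⠀⠀⠀⠀
⠀⠀⠿⠿⠂⠂⠂⠿⠿⠀⠀⠀⠀
⠀⠀⠿⠿⠂⠂⠂⠿⠿⠀⠀⠀⠀
⠀⠀⠿⠿⠂⠂⣾⠂⠂⠀⠀⠀⠀
⠀⠀⠿⠿⠂⠂⠂⠿⠿⠀⠀⠀⠀
⠀⠀⠿⠿⠂⠂⠂⠿⠿⠀⠀⠀⠀
⠀⠀⠿⠿⠿⠿⠿⠿⠿⠀⠀⠀⠀
⠀⠀⠿⠿⠿⠿⠿⠿⠿⠀⠀⠀⠀
⠀⠀⠀⠀⠀⠀⠀⠀⠀⠀⠀⠀⠀
⠀⠀⠀⠀⠀⠀⠀⠀⠀⠀⠀⠀⠀

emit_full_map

⠿⠿⠂⠂⠂⠿⠿
⠿⠿⠂⠂⠂⠿⠿
⠿⠿⠂⠂⣾⠂⠂
⠿⠿⠂⠂⠂⠿⠿
⠿⠿⠂⠂⠂⠿⠿
⠿⠿⠿⠿⠿⠿⠿
⠿⠿⠿⠿⠿⠿⠿
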